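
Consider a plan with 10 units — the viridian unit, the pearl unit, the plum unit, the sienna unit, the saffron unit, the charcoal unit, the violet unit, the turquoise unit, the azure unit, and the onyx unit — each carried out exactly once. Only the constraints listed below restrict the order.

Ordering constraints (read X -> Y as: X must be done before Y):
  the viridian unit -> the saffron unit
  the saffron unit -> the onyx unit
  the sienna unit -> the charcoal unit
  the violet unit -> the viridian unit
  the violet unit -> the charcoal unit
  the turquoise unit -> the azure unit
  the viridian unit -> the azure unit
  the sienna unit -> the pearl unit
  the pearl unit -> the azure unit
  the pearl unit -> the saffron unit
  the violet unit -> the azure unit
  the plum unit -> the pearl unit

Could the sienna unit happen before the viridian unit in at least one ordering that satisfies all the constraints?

Nothing in the constraints forces the viridian unit before the sienna unit — there is no chain from the viridian unit to the sienna unit.
That means at least one valid schedule has the sienna unit before the viridian unit.

Yes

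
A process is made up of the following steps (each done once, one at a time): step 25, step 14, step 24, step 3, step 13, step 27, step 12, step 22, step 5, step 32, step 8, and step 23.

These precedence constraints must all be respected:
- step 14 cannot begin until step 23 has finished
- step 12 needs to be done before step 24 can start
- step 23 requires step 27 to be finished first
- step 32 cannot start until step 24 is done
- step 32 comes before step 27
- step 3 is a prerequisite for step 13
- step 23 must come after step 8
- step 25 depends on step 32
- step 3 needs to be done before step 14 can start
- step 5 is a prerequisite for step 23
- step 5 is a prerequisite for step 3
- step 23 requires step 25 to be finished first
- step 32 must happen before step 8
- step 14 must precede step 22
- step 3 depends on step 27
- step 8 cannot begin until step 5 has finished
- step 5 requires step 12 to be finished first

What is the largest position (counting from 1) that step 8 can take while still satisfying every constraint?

Following every chain forward from step 8, the steps that must come later are step 14, step 22, step 23 — 3 of them.
So at least 3 steps follow step 8, putting step 8 no later than position 9. That position is achievable by scheduling everything else first.

9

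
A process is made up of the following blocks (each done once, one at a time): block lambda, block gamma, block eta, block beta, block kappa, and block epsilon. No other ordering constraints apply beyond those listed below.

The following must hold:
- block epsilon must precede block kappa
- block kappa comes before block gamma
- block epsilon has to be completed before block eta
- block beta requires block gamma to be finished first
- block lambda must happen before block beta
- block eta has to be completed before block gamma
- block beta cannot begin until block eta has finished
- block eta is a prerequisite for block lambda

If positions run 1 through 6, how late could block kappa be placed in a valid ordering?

4

Every block that must follow block kappa has to come after it. Tracing all chains starting from block kappa, those blocks are: block gamma, block beta — 2 in total.
So at least 2 blocks follow block kappa, putting block kappa no later than position 4. That position is achievable by scheduling everything else first.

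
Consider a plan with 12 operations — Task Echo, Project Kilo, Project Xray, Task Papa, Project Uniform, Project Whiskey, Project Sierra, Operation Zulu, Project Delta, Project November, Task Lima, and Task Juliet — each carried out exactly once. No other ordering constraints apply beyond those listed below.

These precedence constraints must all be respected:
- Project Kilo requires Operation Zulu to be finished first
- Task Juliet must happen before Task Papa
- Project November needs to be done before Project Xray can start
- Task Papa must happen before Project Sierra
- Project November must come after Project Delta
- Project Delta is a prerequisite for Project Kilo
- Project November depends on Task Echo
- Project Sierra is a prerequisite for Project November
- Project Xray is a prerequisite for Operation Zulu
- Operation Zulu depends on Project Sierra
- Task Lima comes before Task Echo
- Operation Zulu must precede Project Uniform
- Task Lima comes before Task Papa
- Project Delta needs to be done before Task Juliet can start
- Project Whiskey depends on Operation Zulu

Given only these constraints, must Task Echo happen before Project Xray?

Chaining the stated constraints: Task Echo → Project November → Project Xray.
So Task Echo must precede Project Xray in any valid ordering.

Yes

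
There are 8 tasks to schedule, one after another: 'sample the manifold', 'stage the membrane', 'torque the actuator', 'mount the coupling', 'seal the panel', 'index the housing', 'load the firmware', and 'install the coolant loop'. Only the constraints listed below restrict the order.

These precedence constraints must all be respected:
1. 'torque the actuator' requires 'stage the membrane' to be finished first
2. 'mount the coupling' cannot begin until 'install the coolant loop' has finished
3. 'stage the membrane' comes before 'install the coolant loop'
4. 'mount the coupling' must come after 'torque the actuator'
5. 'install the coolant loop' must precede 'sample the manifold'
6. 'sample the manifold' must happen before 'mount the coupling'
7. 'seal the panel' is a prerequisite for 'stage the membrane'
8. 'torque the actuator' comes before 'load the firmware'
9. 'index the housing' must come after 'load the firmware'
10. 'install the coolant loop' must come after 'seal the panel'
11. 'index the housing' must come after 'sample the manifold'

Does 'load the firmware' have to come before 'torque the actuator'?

The constraints actually force 'torque the actuator' before 'load the firmware' (via 'torque the actuator' → 'load the firmware'), not the other way around.
So 'load the firmware' never precedes 'torque the actuator'.

No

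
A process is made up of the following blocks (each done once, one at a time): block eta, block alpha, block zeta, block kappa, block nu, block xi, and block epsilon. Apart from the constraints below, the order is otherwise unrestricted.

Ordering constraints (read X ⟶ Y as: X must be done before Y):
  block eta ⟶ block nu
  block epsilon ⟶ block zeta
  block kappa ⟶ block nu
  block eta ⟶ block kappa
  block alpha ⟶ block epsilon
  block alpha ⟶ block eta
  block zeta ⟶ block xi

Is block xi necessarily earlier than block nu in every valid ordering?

Block xi and block nu are not related by any chain of constraints.
So block xi can come before block nu or after — it is not forced.

No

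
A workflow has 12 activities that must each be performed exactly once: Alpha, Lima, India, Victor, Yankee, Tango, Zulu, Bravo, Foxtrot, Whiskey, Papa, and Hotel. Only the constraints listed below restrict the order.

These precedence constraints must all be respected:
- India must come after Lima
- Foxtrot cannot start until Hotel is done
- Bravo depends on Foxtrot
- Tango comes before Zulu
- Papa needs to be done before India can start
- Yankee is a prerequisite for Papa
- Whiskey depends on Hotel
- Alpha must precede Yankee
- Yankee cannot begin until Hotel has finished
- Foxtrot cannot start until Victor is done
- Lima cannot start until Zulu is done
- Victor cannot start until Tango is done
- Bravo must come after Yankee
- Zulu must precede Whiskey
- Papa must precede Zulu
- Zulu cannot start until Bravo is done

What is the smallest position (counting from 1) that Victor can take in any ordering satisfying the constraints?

2

Working backwards through the constraints from Victor, its only required predecessor is Tango.
So at minimum 1 activity comes before Victor, putting Victor no earlier than position 2. That position is achievable by scheduling exactly that predecessor first.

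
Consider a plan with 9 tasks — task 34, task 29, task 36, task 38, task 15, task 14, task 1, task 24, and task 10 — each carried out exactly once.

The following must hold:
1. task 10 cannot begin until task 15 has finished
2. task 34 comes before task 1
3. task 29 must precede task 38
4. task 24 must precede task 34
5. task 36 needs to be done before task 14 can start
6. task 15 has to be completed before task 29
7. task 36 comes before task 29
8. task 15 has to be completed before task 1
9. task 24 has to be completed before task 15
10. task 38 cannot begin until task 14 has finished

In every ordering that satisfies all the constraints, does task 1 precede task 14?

Task 1 and task 14 are not related by any chain of constraints.
So task 1 can come before task 14 or after — it is not forced.

No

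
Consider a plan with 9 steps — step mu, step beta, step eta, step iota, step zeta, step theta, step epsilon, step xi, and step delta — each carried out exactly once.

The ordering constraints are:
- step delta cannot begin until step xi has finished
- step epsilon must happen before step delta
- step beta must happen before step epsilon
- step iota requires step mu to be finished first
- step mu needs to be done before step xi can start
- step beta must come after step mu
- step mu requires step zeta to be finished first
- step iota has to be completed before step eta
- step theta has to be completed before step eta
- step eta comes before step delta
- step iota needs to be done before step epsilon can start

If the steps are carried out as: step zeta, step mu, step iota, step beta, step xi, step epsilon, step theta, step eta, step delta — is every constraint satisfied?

Checking each listed constraint against this order: for instance, step iota is in position 3 and step eta in position 8, so that constraint holds — and the remaining constraints check out the same way.

Yes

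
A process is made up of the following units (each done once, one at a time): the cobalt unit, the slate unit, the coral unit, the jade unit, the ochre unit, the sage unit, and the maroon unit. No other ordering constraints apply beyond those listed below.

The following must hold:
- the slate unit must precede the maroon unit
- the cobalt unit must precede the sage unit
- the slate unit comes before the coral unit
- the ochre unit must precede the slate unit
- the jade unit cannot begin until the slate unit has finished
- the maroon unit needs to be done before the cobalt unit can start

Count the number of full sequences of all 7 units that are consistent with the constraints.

20

Only the ochre unit has no prerequisites, so it must go first.
Counting all ways to extend the partial order to a total order gives 20.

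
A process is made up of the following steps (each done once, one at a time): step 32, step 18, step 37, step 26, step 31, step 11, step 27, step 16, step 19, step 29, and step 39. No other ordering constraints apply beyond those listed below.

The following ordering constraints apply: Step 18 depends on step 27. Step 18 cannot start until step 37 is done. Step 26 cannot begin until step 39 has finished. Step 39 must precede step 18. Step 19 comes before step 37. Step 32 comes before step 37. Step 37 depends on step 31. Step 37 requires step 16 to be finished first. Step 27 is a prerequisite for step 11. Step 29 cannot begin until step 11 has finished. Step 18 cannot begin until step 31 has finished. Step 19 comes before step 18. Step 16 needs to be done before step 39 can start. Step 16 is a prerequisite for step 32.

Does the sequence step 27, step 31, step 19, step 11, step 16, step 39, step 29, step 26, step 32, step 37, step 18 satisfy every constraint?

Yes

Going through the constraints one by one, each required predecessor appears earlier in the sequence than its dependent — e.g. step 27 (position 1) is before step 18 (position 11), as required.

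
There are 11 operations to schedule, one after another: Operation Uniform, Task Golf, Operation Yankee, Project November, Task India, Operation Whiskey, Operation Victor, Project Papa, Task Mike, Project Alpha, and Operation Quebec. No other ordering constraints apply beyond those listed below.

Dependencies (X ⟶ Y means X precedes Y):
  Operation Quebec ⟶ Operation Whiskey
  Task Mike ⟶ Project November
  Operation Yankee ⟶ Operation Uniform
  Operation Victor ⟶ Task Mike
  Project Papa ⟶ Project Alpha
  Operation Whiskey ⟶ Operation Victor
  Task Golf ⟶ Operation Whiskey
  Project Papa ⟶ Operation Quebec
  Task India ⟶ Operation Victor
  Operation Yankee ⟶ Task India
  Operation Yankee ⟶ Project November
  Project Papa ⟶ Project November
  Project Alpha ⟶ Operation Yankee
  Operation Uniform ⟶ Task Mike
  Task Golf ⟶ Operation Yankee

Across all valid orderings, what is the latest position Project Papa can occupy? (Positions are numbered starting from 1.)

2

Following every chain forward from Project Papa, the operations that must come later are Operation Uniform, Operation Yankee, Project November, Task India, Operation Whiskey, Operation Victor, Task Mike, Project Alpha, Operation Quebec — 9 of them.
So at least 9 operations follow Project Papa, putting Project Papa no later than position 2. That position is achievable by scheduling everything else first.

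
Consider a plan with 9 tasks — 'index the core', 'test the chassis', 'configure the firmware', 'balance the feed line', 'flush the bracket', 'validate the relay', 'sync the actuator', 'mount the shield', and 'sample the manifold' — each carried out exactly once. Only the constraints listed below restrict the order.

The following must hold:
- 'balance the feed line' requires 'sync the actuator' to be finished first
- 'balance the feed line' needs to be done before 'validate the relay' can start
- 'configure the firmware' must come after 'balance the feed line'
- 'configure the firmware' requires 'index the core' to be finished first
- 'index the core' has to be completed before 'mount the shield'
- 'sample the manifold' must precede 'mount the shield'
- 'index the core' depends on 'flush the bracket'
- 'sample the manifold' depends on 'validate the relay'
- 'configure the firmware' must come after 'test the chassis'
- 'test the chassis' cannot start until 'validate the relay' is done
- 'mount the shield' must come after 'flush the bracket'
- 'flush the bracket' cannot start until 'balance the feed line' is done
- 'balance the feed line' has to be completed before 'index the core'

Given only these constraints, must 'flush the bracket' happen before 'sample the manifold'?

No chain of constraints connects 'flush the bracket' to 'sample the manifold' in either direction.
So 'flush the bracket' can come before 'sample the manifold' or after — it is not forced.

No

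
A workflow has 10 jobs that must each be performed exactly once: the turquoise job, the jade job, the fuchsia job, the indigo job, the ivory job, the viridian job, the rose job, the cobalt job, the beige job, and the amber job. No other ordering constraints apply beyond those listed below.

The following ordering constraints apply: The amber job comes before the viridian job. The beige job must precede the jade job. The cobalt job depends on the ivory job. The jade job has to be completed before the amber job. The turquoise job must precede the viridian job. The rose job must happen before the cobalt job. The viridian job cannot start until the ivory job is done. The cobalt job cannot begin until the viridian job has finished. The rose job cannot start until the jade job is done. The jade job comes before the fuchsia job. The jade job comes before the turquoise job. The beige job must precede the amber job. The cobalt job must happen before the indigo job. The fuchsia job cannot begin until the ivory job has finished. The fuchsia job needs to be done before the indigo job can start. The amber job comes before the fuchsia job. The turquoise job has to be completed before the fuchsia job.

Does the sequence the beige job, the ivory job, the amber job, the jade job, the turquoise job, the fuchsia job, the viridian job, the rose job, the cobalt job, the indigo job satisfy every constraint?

In the proposed order, the amber job appears before the jade job.
Since the jade job is required before the amber job, the ordering is invalid.

No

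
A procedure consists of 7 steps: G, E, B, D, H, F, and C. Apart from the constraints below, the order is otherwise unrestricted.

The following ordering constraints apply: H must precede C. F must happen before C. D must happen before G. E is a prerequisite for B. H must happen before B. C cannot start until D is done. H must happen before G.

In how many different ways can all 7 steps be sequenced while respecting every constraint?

250

The steps with no prerequisites are E, D, H, F; any of them can be placed first.
Counting all ways to extend the partial order to a total order gives 250.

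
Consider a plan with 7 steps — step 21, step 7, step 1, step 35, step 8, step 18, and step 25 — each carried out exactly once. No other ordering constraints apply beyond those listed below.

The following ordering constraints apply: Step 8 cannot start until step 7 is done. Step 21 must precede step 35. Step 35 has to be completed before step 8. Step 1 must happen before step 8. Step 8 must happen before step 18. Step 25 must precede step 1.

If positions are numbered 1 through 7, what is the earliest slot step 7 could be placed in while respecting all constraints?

1

Step 7 has no prerequisites at all, so it can go in position 1.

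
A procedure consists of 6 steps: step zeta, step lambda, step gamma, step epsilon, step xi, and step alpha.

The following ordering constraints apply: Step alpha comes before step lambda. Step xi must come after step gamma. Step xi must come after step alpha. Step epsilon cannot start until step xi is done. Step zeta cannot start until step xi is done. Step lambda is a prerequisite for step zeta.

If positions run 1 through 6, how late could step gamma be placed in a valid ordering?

Every step that must follow step gamma has to come after it. Tracing all chains starting from step gamma, those steps are: step zeta, step epsilon, step xi — 3 in total.
So at least 3 steps follow step gamma, putting step gamma no later than position 3. That position is achievable by scheduling everything else first.

3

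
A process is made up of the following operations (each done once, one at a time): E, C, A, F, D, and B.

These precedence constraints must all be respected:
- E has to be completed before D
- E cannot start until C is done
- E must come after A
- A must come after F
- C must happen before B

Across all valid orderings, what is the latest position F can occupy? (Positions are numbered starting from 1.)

3

The operations that are forced after F, directly or by a chain of constraints, are E, A, D. That's 3 operations.
So at least 3 operations follow F, putting F no later than position 3. That position is achievable by scheduling everything else first.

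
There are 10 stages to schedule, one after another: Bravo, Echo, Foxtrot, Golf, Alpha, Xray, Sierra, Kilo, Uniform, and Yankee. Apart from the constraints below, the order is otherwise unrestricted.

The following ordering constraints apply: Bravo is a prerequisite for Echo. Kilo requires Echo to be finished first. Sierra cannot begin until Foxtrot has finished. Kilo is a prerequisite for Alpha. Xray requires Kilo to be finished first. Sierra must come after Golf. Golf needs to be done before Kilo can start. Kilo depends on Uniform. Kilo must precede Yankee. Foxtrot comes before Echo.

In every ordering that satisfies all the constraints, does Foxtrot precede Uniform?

No chain of constraints connects Foxtrot to Uniform in either direction.
A valid ordering placing Uniform before Foxtrot exists, so the answer is no.

No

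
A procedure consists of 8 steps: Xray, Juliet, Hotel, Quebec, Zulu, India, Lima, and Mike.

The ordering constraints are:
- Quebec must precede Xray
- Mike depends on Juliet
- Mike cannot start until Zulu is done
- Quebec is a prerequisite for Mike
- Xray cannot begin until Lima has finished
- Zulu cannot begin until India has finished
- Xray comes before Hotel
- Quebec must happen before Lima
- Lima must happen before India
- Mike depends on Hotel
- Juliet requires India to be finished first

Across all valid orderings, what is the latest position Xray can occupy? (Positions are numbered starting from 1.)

Every step that must follow Xray has to come after it. Tracing all chains starting from Xray, those steps are: Hotel, Mike — 2 in total.
With 2 mandatory successors out of 8 steps total, the latest slot for Xray is 8−2 = 6, and it's reachable by doing all non-successors before Xray.

6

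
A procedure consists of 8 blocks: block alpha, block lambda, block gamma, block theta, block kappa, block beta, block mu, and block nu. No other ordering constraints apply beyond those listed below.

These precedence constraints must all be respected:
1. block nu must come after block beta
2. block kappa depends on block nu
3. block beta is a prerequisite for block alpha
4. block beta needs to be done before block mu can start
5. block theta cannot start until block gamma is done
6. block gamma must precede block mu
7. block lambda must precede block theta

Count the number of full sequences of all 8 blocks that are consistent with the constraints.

969

3 blocks have no prerequisites (block lambda, block gamma, block beta), so any of them could come first.
Enumerating by repeatedly choosing an available block (one whose prerequisites are all placed) gives 969 distinct complete orderings.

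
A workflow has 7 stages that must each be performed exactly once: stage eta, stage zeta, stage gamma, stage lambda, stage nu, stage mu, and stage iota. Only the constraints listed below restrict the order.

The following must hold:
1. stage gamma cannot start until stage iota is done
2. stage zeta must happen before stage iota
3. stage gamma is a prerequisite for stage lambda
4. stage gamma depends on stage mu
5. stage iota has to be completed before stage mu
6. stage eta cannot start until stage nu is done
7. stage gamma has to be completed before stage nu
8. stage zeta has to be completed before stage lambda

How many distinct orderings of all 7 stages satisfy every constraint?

3

Only stage zeta has no prerequisites, so it must go first.
Enumerating by repeatedly choosing an available stage (one whose prerequisites are all placed) gives 3 distinct complete orderings.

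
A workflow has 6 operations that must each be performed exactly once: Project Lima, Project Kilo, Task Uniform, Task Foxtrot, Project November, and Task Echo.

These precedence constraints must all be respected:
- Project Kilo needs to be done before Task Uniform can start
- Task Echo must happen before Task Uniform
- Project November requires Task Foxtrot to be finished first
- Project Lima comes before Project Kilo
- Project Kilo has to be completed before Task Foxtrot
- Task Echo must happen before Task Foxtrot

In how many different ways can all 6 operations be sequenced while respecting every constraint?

2 operations have no prerequisites (Project Lima, Task Echo), so any of them could come first.
Counting all ways to extend the partial order to a total order gives 9.

9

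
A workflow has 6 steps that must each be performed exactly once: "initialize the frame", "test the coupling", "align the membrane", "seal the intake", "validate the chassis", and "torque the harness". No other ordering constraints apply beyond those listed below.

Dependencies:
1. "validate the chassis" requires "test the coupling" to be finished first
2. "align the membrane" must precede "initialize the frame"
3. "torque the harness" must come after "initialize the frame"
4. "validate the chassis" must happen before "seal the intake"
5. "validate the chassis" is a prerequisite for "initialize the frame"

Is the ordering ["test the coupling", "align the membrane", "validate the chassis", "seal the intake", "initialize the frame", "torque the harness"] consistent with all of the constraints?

Yes

Checking each listed constraint against this order: for instance, "align the membrane" is in position 2 and "initialize the frame" in position 5, so that constraint holds — and the remaining constraints check out the same way.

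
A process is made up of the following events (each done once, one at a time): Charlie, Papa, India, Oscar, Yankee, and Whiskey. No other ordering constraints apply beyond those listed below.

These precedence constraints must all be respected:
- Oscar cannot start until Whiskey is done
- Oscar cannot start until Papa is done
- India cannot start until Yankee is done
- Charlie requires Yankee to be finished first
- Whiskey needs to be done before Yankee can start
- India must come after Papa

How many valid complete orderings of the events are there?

The events with no prerequisites are Papa, Whiskey; any of them can be placed first.
Systematically extending each partial ordering one event at a time and counting, there are 24 complete orderings.

24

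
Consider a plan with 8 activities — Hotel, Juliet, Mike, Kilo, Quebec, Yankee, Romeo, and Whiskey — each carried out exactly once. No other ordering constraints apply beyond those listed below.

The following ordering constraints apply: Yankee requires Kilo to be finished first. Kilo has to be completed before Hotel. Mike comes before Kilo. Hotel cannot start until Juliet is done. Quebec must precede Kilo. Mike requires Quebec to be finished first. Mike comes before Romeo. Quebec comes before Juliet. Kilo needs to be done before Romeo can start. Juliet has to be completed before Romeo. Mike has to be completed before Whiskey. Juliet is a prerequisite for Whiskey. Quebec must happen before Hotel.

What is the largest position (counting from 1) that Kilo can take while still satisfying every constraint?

The activities that are forced after Kilo, directly or by a chain of constraints, are Hotel, Yankee, Romeo. That's 3 activities.
With 3 mandatory successors out of 8 activities total, the latest slot for Kilo is 8−3 = 5, and it's reachable by doing all non-successors before Kilo.

5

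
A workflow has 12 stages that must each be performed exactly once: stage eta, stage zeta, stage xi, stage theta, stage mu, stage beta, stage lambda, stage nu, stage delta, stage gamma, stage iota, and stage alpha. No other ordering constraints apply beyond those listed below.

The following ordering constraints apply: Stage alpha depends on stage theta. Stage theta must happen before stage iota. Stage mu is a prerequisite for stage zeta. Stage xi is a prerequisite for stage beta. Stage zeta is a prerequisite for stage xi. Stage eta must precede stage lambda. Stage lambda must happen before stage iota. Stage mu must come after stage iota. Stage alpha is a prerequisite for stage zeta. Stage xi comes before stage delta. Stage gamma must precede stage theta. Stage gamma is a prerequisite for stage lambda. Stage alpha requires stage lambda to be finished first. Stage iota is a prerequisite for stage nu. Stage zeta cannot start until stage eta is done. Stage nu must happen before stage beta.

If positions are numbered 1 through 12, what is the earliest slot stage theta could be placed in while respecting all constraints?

The only stage forced before stage theta (directly or transitively) is stage gamma.
With 1 mandatory predecessor, the earliest stage theta can sit is position 1+1 = 2, and placing just that one first achieves it.

2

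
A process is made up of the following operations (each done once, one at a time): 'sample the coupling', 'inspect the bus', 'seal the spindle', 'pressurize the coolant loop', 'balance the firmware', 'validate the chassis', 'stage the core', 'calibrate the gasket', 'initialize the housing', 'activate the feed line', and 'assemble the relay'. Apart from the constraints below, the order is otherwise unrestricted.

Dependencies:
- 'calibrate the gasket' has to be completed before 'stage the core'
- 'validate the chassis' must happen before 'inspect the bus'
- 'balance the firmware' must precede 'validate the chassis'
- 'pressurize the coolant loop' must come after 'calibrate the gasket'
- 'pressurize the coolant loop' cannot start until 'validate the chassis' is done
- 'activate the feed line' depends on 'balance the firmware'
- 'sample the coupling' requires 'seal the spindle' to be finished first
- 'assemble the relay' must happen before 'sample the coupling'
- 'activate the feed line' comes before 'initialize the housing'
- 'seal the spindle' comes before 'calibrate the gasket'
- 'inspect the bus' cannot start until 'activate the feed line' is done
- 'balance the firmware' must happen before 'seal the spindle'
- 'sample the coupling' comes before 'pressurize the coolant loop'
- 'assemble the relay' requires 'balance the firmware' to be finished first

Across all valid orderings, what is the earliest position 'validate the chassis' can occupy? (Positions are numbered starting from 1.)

Working backwards through the constraints from 'validate the chassis', its only required predecessor is 'balance the firmware'.
With 1 mandatory predecessor, the earliest 'validate the chassis' can sit is position 1+1 = 2, and placing just that one first achieves it.

2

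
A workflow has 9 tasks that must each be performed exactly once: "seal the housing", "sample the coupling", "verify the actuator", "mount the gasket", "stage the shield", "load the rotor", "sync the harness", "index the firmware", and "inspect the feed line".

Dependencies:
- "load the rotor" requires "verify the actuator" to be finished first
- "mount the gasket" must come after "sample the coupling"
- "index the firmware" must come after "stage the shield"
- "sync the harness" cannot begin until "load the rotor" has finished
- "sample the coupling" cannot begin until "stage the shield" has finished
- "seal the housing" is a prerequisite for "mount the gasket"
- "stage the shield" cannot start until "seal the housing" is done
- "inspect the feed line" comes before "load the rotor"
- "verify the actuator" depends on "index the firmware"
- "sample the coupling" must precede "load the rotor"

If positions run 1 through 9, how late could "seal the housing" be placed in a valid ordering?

Following every chain forward from "seal the housing", the tasks that must come later are "sample the coupling", "verify the actuator", "mount the gasket", "stage the shield", "load the rotor", "sync the harness", "index the firmware" — 7 of them.
With 7 mandatory successors out of 9 tasks total, the latest slot for "seal the housing" is 9−7 = 2, and it's reachable by doing all non-successors before "seal the housing".

2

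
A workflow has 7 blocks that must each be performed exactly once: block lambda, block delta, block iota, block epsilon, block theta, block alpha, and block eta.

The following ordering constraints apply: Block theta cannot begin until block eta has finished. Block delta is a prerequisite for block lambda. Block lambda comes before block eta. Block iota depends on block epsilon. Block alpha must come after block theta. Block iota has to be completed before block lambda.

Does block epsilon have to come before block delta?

No

No chain of constraints connects block epsilon to block delta in either direction.
There exist valid orderings with block delta before block epsilon, so block epsilon is not required to come first.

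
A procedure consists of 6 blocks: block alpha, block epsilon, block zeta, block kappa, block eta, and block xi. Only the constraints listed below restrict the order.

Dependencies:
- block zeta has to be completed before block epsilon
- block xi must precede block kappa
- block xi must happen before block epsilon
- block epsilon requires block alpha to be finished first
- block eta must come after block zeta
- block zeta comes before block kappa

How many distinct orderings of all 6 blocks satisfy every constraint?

3 blocks have no prerequisites (block alpha, block zeta, block xi), so any of them could come first.
Enumerating by repeatedly choosing an available block (one whose prerequisites are all placed) gives 57 distinct complete orderings.

57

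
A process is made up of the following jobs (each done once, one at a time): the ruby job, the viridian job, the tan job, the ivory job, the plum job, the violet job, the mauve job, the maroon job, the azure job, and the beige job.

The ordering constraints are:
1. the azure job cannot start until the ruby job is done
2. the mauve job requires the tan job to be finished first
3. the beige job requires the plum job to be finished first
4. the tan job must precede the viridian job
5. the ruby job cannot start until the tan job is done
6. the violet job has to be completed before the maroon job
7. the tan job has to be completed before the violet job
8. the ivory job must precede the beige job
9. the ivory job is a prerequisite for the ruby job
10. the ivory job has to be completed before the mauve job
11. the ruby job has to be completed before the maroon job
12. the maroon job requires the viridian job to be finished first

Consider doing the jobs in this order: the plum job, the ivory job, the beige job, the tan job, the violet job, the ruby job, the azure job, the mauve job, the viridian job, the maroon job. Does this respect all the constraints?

Yes

Checking each listed constraint against this order: for instance, the ivory job is in position 2 and the mauve job in position 8, so that constraint holds — and the remaining constraints check out the same way.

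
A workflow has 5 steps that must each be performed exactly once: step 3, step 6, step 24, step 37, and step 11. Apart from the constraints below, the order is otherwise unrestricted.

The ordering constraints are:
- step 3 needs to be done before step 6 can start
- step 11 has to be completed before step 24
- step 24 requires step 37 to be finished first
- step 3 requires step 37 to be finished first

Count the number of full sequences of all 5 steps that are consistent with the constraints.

9

2 steps have no prerequisites (step 37, step 11), so any of them could come first.
Counting all ways to extend the partial order to a total order gives 9.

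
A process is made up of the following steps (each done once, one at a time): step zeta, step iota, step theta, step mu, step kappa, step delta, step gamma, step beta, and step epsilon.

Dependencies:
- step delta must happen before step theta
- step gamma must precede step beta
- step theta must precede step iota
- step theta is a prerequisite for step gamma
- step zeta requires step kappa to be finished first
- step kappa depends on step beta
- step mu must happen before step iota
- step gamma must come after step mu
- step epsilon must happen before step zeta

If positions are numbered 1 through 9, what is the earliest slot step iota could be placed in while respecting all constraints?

The steps that are forced before step iota, directly or transitively, are step theta, step mu, step delta. That's 3 steps.
So at minimum 3 steps come before step iota, putting step iota no earlier than position 4. That position is achievable by scheduling exactly those predecessors first.

4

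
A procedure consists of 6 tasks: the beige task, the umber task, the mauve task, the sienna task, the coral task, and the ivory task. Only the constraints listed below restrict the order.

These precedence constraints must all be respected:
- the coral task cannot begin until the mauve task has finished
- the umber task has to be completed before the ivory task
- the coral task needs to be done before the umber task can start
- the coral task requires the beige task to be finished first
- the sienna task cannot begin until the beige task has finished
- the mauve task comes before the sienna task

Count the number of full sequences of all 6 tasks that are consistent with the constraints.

8

The tasks with no prerequisites are the beige task, the mauve task; any of them can be placed first.
Counting all ways to extend the partial order to a total order gives 8.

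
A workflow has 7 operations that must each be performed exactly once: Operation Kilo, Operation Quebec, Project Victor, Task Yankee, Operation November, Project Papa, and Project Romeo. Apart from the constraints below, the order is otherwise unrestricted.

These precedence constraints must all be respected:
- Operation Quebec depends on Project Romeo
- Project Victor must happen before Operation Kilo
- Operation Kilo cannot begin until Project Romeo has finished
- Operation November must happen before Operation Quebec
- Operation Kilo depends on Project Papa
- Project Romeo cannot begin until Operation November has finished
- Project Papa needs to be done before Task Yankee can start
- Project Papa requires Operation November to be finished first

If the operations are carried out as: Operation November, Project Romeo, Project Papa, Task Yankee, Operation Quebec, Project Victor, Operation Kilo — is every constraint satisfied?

Yes

Checking each listed constraint against this order: for instance, Project Romeo is in position 2 and Operation Kilo in position 7, so that constraint holds — and the remaining constraints check out the same way.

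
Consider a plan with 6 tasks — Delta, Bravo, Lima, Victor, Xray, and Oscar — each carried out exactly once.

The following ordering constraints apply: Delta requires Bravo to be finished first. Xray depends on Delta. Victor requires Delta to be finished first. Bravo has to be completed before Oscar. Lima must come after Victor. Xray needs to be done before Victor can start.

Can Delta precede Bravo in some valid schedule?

No

There is a dependency chain Bravo → Delta, so Delta always comes after Bravo.
Hence Delta can never be scheduled before Bravo.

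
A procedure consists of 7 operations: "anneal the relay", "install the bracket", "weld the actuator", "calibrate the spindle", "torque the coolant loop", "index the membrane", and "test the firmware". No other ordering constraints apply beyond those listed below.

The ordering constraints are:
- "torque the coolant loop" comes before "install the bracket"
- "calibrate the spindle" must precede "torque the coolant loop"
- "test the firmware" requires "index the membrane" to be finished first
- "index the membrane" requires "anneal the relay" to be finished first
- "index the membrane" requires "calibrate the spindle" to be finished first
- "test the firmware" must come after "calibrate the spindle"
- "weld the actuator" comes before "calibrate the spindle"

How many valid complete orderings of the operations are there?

22

The operations with no prerequisites are "anneal the relay", "weld the actuator"; any of them can be placed first.
Systematically extending each partial ordering one operation at a time and counting, there are 22 complete orderings.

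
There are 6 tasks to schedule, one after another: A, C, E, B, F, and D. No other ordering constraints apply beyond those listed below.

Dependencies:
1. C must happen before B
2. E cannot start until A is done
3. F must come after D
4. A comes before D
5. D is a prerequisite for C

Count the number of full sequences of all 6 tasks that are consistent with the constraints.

15

Only A has no prerequisites, so it must go first.
Enumerating by repeatedly choosing an available task (one whose prerequisites are all placed) gives 15 distinct complete orderings.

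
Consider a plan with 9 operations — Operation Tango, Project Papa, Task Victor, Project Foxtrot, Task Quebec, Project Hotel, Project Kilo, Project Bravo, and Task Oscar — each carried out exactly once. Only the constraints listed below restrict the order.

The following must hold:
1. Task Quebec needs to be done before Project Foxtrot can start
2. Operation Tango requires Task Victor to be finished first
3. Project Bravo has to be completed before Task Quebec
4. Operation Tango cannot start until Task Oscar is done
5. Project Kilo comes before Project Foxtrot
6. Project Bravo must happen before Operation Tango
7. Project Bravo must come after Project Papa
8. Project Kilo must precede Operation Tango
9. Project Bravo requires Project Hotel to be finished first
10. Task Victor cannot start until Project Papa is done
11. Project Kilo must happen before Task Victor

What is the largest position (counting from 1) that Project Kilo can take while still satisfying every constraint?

The operations that are forced after Project Kilo, directly or by a chain of constraints, are Operation Tango, Task Victor, Project Foxtrot. That's 3 operations.
So at least 3 operations follow Project Kilo, putting Project Kilo no later than position 6. That position is achievable by scheduling everything else first.

6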